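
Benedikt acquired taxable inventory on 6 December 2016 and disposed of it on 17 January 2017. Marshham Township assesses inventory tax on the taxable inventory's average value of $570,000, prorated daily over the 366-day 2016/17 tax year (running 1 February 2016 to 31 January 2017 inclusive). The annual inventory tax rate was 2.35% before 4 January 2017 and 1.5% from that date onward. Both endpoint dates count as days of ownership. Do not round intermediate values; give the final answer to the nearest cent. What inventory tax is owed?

6 December 2016 – 3 January 2017: 29 days at 2.35% → $570,000 × 2.35% × 29/366 = $1,061.3525
4 January – 17 January 2017: 14 days at 1.5% → $570,000 × 1.5% × 14/366 = $327.0492
Total = $1,388.4016

$1,388.40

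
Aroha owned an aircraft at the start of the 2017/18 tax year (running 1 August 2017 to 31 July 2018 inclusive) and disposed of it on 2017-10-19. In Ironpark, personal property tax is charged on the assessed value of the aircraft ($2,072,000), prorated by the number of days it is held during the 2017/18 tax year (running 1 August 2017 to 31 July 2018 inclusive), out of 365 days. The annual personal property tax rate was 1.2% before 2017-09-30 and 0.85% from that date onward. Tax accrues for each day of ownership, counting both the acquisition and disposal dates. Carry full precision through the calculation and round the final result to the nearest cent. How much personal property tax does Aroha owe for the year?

2017-08-01 to 2017-09-29: 60 days at 1.2% → $2,072,000 × 1.2% × 60/365 = $4,087.2329
2017-09-30 to 2017-10-19: 20 days at 0.85% → $2,072,000 × 0.85% × 20/365 = $965.0411
Total = $5,052.2740

$5,052.27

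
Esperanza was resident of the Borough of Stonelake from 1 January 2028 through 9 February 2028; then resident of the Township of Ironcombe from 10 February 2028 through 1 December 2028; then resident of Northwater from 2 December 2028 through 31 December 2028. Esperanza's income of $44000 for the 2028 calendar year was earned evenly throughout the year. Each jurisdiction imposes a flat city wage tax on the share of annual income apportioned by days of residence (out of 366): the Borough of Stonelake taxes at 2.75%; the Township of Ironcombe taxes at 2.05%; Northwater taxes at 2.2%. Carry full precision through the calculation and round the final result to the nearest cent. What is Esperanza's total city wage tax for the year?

The Borough of Stonelake, 1 January – 9 February 2028: 40 days → $44000 × 2.75% × 40/366 = $132.2404
The Township of Ironcombe, 10 February – 1 December 2028: 296 days → $44000 × 2.05% × 296/366 = $729.4863
Northwater, 2 December – 31 December 2028: 30 days → $44000 × 2.2% × 30/366 = $79.3443
Total = $941.0710

$941.07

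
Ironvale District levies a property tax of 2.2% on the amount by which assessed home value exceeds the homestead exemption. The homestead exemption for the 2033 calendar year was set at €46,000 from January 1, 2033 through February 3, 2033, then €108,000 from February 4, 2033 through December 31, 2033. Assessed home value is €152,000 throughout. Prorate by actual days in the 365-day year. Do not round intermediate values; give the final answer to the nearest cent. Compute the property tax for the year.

€1,095.06

January 1 – February 3, 2033: 34 days, exemption €46,000 → (€152,000 − €46,000) × 2.2% × 34/365 = €217.2274
February 4 – December 31, 2033: 331 days, exemption €108,000 → (€152,000 − €108,000) × 2.2% × 331/365 = €877.8301
Total = €1,095.0575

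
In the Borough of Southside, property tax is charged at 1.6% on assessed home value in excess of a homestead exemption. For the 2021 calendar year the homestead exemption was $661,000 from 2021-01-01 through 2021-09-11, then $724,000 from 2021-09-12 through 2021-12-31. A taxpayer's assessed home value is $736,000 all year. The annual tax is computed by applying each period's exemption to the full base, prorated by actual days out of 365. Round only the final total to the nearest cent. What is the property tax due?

2021-01-01 to 2021-09-11: 254 days, exemption $661,000 → ($736,000 − $661,000) × 1.6% × 254/365 = $835.0685
2021-09-12 to 2021-12-31: 111 days, exemption $724,000 → ($736,000 − $724,000) × 1.6% × 111/365 = $58.3890
Total = $893.4575

$893.46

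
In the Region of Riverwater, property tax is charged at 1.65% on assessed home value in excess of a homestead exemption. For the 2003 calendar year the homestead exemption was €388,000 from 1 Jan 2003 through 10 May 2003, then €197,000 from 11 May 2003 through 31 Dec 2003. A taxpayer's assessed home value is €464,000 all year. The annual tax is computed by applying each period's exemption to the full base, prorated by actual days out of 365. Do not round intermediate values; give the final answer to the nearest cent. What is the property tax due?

1 Jan – 10 May 2003: 130 days, exemption €388,000 → (€464,000 − €388,000) × 1.65% × 130/365 = €446.6301
11 May – 31 Dec 2003: 235 days, exemption €197,000 → (€464,000 − €197,000) × 1.65% × 235/365 = €2,836.4178
Total = €3,283.0479

€3,283.05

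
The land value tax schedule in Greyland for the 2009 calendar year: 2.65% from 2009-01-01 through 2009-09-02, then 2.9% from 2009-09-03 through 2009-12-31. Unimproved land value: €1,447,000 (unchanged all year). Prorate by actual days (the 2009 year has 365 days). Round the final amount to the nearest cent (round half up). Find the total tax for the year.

€39,534.82

2009-01-01 to 2009-09-02: 245 days at 2.65% → €1,447,000 × 2.65% × 245/365 = €25,738.7603
2009-09-03 to 2009-12-31: 120 days at 2.9% → €1,447,000 × 2.9% × 120/365 = €13,796.0548
Total = €39,534.8151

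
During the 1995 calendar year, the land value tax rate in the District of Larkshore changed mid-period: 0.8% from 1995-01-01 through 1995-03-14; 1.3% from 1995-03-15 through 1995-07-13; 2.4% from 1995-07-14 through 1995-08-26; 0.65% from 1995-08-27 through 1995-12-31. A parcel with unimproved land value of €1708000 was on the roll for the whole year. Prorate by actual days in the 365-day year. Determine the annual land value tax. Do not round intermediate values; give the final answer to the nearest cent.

1995-01-01 to 1995-03-14: 73 days at 0.8% → €1708000 × 0.8% × 73/365 = €2732.8000
1995-03-15 to 1995-07-13: 121 days at 1.3% → €1708000 × 1.3% × 121/365 = €7360.7781
1995-07-14 to 1995-08-26: 44 days at 2.4% → €1708000 × 2.4% × 44/365 = €4941.5014
1995-08-27 to 1995-12-31: 127 days at 0.65% → €1708000 × 0.65% × 127/365 = €3862.8877
Total = €18897.9671

€18897.97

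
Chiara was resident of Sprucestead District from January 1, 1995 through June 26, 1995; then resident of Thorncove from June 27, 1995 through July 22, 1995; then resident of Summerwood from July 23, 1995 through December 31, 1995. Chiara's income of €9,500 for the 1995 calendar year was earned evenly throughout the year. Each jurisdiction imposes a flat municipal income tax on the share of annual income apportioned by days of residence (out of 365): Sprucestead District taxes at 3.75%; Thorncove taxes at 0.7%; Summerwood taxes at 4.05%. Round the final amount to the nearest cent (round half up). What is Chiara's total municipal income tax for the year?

€348.26

Sprucestead District, January 1 – June 26, 1995: 177 days → €9,500 × 3.75% × 177/365 = €172.7568
Thorncove, June 27 – July 22, 1995: 26 days → €9,500 × 0.7% × 26/365 = €4.7370
Summerwood, July 23 – December 31, 1995: 162 days → €9,500 × 4.05% × 162/365 = €170.7658
Total = €348.2596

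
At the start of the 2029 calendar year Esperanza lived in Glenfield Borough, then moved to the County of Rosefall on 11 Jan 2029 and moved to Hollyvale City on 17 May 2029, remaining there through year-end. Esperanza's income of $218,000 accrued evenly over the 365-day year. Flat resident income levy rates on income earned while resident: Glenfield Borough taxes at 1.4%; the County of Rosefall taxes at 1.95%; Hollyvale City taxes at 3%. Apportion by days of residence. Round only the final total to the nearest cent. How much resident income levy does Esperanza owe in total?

Glenfield Borough, 1 Jan – 10 Jan 2029: 10 days → $218,000 × 1.4% × 10/365 = $83.6164
The County of Rosefall, 11 Jan – 16 May 2029: 126 days → $218,000 × 1.95% × 126/365 = $1,467.4685
Hollyvale City, 17 May – 31 Dec 2029: 229 days → $218,000 × 3% × 229/365 = $4,103.1781
Total = $5,654.2630

$5,654.26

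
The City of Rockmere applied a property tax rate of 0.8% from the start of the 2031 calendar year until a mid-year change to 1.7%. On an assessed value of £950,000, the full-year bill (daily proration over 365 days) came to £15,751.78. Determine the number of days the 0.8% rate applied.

Let d = days at the first rate; then 365 − d days at the second rate.
£950,000 × [0.8%·d + 1.7%·(365−d)] / 365 = £15,751.78
Solving gives d = 17, so the new rate took effect on January 18, 2031.

17 days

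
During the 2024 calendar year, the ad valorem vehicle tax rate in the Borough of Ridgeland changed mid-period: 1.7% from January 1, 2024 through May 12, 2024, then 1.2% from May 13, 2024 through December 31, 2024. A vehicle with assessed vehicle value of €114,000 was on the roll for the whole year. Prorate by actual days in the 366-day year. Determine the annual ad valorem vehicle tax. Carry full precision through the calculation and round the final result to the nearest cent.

January 1 – May 12, 2024: 133 days at 1.7% → €114,000 × 1.7% × 133/366 = €704.2459
May 13 – December 31, 2024: 233 days at 1.2% → €114,000 × 1.2% × 233/366 = €870.8852
Total = €1,575.1311

€1,575.13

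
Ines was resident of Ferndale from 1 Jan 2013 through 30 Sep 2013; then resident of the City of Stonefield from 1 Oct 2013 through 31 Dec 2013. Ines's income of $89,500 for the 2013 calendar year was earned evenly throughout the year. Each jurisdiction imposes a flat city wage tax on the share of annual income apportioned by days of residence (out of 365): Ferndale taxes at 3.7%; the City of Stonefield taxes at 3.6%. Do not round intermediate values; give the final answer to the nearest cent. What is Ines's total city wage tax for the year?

$3,288.94

Ferndale, 1 Jan – 30 Sep 2013: 273 days → $89,500 × 3.7% × 273/365 = $2,476.8205
The City of Stonefield, 1 Oct – 31 Dec 2013: 92 days → $89,500 × 3.6% × 92/365 = $812.1205
Total = $3,288.9411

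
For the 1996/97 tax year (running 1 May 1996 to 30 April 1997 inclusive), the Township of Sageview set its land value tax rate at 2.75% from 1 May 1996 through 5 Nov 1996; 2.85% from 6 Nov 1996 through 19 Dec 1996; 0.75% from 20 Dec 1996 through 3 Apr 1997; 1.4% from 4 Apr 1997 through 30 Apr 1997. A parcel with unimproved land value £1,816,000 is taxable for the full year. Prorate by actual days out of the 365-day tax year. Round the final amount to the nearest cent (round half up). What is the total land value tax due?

£37,897.18

1 May – 5 Nov 1996: 189 days at 2.75% → £1,816,000 × 2.75% × 189/365 = £25,859.3425
6 Nov – 19 Dec 1996: 44 days at 2.85% → £1,816,000 × 2.85% × 44/365 = £6,239.0795
20 Dec 1996 – 3 Apr 1997: 105 days at 0.75% → £1,816,000 × 0.75% × 105/365 = £3,918.0822
4 Apr – 30 Apr 1997: 27 days at 1.4% → £1,816,000 × 1.4% × 27/365 = £1,880.6795
Total = £37,897.1836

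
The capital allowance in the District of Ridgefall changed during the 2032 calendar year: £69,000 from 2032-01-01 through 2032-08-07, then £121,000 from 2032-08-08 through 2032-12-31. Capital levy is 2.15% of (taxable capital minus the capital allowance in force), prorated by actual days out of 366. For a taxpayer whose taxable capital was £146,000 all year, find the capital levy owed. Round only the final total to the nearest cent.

£1,209.52

2032-01-01 to 2032-08-07: 220 days, exemption £69,000 → (£146,000 − £69,000) × 2.15% × 220/366 = £995.1093
2032-08-08 to 2032-12-31: 146 days, exemption £121,000 → (£146,000 − £121,000) × 2.15% × 146/366 = £214.4126
Total = £1,209.5219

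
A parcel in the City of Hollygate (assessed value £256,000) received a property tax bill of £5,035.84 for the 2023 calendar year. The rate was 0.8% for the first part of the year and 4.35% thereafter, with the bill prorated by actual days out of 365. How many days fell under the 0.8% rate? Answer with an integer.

245 days

Let d = days at the first rate; then 365 − d days at the second rate.
£256,000 × [0.8%·d + 4.35%·(365−d)] / 365 = £5,035.84
Solving gives d = 245, so the new rate took effect on 3 September 2023.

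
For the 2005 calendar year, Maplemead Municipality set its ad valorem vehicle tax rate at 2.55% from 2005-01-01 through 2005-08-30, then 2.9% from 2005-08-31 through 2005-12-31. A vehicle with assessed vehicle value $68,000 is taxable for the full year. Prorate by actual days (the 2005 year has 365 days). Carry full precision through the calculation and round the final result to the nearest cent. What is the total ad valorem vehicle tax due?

2005-01-01 to 2005-08-30: 242 days at 2.55% → $68,000 × 2.55% × 242/365 = $1,149.6658
2005-08-31 to 2005-12-31: 123 days at 2.9% → $68,000 × 2.9% × 123/365 = $664.5370
Total = $1,814.2027

$1,814.20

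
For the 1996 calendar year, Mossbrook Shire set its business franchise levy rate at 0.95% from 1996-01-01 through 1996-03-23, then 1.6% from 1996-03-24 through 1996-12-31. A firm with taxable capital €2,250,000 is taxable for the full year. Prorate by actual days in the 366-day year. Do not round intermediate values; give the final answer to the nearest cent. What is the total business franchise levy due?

1996-01-01 to 1996-03-23: 83 days at 0.95% → €2,250,000 × 0.95% × 83/366 = €4,847.3361
1996-03-24 to 1996-12-31: 283 days at 1.6% → €2,250,000 × 1.6% × 283/366 = €27,836.0656
Total = €32,683.4016

€32,683.40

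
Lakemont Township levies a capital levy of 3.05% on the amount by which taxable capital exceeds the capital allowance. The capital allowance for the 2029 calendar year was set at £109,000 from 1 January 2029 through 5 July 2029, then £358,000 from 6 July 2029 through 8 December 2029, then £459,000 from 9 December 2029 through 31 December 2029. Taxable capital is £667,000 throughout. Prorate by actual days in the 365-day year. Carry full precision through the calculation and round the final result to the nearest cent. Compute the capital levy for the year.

1 January – 5 July 2029: 186 days, exemption £109,000 → (£667,000 − £109,000) × 3.05% × 186/365 = £8,672.6959
6 July – 8 December 2029: 156 days, exemption £358,000 → (£667,000 − £358,000) × 3.05% × 156/365 = £4,028.0055
9 December – 31 December 2029: 23 days, exemption £459,000 → (£667,000 − £459,000) × 3.05% × 23/365 = £399.7589
Total = £13,100.4603

£13,100.46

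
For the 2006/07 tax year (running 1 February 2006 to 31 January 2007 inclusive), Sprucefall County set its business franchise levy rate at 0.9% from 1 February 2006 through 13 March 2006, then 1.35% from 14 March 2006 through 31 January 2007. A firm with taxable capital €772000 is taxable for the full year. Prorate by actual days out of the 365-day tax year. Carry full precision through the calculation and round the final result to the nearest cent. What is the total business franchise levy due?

€10031.77

1 February – 13 March 2006: 41 days at 0.9% → €772000 × 0.9% × 41/365 = €780.4603
14 March 2006 – 31 January 2007: 324 days at 1.35% → €772000 × 1.35% × 324/365 = €9251.3096
Total = €10031.7699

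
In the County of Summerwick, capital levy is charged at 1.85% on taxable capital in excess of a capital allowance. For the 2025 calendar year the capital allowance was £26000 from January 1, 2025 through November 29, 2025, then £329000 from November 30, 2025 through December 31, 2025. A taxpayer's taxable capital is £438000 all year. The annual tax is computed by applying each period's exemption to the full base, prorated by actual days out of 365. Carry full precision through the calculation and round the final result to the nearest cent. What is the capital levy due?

£7130.56

January 1 – November 29, 2025: 333 days, exemption £26000 → (£438000 − £26000) × 1.85% × 333/365 = £6953.7699
November 30 – December 31, 2025: 32 days, exemption £329000 → (£438000 − £329000) × 1.85% × 32/365 = £176.7890
Total = £7130.5589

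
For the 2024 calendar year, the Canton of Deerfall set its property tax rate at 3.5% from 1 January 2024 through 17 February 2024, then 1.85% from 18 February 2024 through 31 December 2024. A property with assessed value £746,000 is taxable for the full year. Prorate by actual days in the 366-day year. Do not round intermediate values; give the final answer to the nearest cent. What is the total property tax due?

1 January – 17 February 2024: 48 days at 3.5% → £746,000 × 3.5% × 48/366 = £3,424.2623
18 February – 31 December 2024: 318 days at 1.85% → £746,000 × 1.85% × 318/366 = £11,991.0328
Total = £15,415.2951

£15,415.30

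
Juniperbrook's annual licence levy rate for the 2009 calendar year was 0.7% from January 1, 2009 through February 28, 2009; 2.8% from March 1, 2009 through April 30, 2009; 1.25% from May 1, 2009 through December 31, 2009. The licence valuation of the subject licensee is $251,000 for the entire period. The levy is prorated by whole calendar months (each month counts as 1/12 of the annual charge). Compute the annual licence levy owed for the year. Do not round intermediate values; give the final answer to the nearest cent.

$3,555.83

January 1 – February 28, 2009: 2 months at 0.7% → $251,000 × 0.7% × 2/12 = $292.8333
March 1 – April 30, 2009: 2 months at 2.8% → $251,000 × 2.8% × 2/12 = $1,171.3333
May 1 – December 31, 2009: 8 months at 1.25% → $251,000 × 1.25% × 8/12 = $2,091.6667
Total = $3,555.8333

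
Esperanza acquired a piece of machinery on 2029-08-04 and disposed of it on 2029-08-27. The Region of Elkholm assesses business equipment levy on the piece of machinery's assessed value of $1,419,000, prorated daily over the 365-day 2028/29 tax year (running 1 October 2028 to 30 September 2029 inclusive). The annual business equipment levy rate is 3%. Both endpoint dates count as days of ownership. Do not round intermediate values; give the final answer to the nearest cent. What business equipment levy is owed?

$2,799.12

Days held (2029-08-04 to 2029-08-27): 24 out of 365
Tax = $1,419,000 × 3% × 24/365 = $2,799.1233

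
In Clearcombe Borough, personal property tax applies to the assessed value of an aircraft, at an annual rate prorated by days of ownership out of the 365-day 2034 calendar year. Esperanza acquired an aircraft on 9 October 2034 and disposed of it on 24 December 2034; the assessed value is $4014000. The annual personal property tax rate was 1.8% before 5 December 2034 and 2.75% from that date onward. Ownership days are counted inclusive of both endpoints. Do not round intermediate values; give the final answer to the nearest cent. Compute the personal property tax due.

$17331.68

9 October – 4 December 2034: 57 days at 1.8% → $4014000 × 1.8% × 57/365 = $11283.1890
5 December – 24 December 2034: 20 days at 2.75% → $4014000 × 2.75% × 20/365 = $6048.4932
Total = $17331.6822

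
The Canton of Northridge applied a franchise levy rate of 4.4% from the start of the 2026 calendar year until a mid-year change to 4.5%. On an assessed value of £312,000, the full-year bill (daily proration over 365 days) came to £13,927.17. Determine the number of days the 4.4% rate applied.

Let d = days at the first rate; then 365 − d days at the second rate.
£312,000 × [4.4%·d + 4.5%·(365−d)] / 365 = £13,927.17
Solving gives d = 132, so the new rate took effect on 13 May 2026.

132 days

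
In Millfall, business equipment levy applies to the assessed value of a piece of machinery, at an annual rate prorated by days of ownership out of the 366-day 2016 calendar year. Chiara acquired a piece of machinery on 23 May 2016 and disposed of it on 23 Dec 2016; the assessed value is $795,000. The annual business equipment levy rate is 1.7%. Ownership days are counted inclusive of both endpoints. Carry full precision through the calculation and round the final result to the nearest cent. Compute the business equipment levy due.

$7,939.14

Days held (23 May – 23 Dec 2016): 215 out of 366
Tax = $795,000 × 1.7% × 215/366 = $7,939.1393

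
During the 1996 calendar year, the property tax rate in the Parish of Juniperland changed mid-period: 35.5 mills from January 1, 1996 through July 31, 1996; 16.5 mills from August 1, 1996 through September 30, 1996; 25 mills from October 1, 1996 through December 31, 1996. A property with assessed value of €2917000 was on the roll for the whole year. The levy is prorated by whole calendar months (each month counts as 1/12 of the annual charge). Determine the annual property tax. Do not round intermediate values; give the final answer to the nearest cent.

€86659.21

January 1 – July 31, 1996: 7 months at 35.5 mills → €2917000 × 3.55% × 7/12 = €60406.2083
August 1 – September 30, 1996: 2 months at 16.5 mills → €2917000 × 1.65% × 2/12 = €8021.7500
October 1 – December 31, 1996: 3 months at 25 mills → €2917000 × 2.5% × 3/12 = €18231.2500
Total = €86659.2083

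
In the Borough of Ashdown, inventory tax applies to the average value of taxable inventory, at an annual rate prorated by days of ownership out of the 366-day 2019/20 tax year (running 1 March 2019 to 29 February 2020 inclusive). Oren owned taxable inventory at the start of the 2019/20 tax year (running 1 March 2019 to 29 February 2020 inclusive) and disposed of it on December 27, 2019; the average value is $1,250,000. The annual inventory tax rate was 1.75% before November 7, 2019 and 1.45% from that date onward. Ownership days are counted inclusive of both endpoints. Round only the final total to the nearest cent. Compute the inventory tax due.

March 1 – November 6, 2019: 251 days at 1.75% → $1,250,000 × 1.75% × 251/366 = $15,001.7077
November 7 – December 27, 2019: 51 days at 1.45% → $1,250,000 × 1.45% × 51/366 = $2,525.6148
Total = $17,527.3224

$17,527.32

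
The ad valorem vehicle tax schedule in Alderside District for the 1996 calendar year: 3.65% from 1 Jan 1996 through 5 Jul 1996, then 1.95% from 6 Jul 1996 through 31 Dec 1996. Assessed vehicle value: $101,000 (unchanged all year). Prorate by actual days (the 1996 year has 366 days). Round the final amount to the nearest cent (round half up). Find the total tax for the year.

$2,846.77

1 Jan – 5 Jul 1996: 187 days at 3.65% → $101,000 × 3.65% × 187/366 = $1,883.5396
6 Jul – 31 Dec 1996: 179 days at 1.95% → $101,000 × 1.95% × 179/366 = $963.2254
Total = $2,846.7650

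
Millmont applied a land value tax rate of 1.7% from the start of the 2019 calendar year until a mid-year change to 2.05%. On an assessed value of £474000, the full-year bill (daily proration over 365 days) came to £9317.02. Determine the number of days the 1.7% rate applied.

Let d = days at the first rate; then 365 − d days at the second rate.
£474000 × [1.7%·d + 2.05%·(365−d)] / 365 = £9317.02
Solving gives d = 88, so the new rate took effect on 30 March 2019.

88 days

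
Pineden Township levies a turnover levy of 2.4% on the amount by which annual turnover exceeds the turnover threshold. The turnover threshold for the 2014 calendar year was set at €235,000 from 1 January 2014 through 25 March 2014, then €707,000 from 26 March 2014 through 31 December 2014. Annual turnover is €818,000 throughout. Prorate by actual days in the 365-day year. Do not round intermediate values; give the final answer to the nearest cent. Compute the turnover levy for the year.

1 January – 25 March 2014: 84 days, exemption €235,000 → (€818,000 − €235,000) × 2.4% × 84/365 = €3,220.0767
26 March – 31 December 2014: 281 days, exemption €707,000 → (€818,000 − €707,000) × 2.4% × 281/365 = €2,050.9151
Total = €5,270.9918

€5,270.99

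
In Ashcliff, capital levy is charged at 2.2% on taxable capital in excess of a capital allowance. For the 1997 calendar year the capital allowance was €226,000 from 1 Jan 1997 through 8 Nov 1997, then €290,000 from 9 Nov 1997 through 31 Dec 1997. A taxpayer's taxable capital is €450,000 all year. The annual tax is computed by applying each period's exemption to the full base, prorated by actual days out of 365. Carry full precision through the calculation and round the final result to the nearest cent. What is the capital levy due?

1 Jan – 8 Nov 1997: 312 days, exemption €226,000 → (€450,000 − €226,000) × 2.2% × 312/365 = €4,212.4274
9 Nov – 31 Dec 1997: 53 days, exemption €290,000 → (€450,000 − €290,000) × 2.2% × 53/365 = €511.1233
Total = €4,723.5507

€4,723.55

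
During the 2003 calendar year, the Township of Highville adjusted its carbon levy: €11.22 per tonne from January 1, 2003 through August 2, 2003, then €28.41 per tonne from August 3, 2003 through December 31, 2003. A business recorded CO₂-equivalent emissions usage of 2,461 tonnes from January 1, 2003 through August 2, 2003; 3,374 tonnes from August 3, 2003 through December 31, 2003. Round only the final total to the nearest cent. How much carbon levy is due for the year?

January 1 – August 2, 2003: 2,461 tonnes at €11.22/tonne → €27,612.42
August 3 – December 31, 2003: 3,374 tonnes at €28.41/tonne → €95,855.34

€123,467.76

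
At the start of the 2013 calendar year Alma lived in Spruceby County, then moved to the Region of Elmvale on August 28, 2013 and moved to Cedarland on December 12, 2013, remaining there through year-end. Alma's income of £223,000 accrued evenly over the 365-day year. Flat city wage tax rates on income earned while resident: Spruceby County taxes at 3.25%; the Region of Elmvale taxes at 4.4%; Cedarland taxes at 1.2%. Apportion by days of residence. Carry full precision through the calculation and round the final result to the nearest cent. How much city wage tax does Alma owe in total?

Spruceby County, January 1 – August 27, 2013: 239 days → £223,000 × 3.25% × 239/365 = £4,745.6233
The Region of Elmvale, August 28 – December 11, 2013: 106 days → £223,000 × 4.4% × 106/365 = £2,849.5123
Cedarland, December 12 – December 31, 2013: 20 days → £223,000 × 1.2% × 20/365 = £146.6301
Total = £7,741.7658

£7,741.77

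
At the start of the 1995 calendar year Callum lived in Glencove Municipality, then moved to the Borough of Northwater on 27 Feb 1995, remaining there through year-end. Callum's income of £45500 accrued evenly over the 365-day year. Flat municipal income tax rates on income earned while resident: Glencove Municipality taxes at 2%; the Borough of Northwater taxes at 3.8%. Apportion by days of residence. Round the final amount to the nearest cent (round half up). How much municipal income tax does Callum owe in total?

Glencove Municipality, 1 Jan – 26 Feb 1995: 57 days → £45500 × 2% × 57/365 = £142.1096
The Borough of Northwater, 27 Feb – 31 Dec 1995: 308 days → £45500 × 3.8% × 308/365 = £1458.9918
Total = £1601.1014

£1601.10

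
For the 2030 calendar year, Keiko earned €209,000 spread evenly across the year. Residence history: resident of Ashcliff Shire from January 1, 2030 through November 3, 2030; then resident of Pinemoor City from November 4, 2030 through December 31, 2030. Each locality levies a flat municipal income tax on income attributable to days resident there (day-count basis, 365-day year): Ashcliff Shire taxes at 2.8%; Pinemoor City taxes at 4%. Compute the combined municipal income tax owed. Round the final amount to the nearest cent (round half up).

Ashcliff Shire, January 1 – November 3, 2030: 307 days → €209,000 × 2.8% × 307/365 = €4,922.0932
Pinemoor City, November 4 – December 31, 2030: 58 days → €209,000 × 4% × 58/365 = €1,328.4384
Total = €6,250.5315

€6,250.53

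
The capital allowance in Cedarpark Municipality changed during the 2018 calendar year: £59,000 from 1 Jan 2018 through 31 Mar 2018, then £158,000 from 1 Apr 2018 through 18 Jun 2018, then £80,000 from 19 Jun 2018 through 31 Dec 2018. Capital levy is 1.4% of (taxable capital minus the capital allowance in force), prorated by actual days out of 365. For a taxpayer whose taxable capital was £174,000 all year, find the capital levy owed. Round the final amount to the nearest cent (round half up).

£1,152.14

1 Jan – 31 Mar 2018: 90 days, exemption £59,000 → (£174,000 − £59,000) × 1.4% × 90/365 = £396.9863
1 Apr – 18 Jun 2018: 79 days, exemption £158,000 → (£174,000 − £158,000) × 1.4% × 79/365 = £48.4822
19 Jun – 31 Dec 2018: 196 days, exemption £80,000 → (£174,000 − £80,000) × 1.4% × 196/365 = £706.6740
Total = £1,152.1425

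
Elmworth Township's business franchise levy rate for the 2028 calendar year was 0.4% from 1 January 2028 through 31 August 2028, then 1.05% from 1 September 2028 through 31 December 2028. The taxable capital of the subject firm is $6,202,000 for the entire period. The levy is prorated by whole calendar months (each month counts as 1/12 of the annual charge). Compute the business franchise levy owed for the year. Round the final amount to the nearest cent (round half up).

$38,245.67

1 January – 31 August 2028: 8 months at 0.4% → $6,202,000 × 0.4% × 8/12 = $16,538.6667
1 September – 31 December 2028: 4 months at 1.05% → $6,202,000 × 1.05% × 4/12 = $21,707.0000
Total = $38,245.6667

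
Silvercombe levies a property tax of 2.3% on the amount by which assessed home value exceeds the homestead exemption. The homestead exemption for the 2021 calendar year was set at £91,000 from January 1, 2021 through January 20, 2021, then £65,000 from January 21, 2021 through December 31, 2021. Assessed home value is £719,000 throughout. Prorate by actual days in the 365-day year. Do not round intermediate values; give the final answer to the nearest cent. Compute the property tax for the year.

£15,009.23

January 1 – January 20, 2021: 20 days, exemption £91,000 → (£719,000 − £91,000) × 2.3% × 20/365 = £791.4521
January 21 – December 31, 2021: 345 days, exemption £65,000 → (£719,000 − £65,000) × 2.3% × 345/365 = £14,217.7808
Total = £15,009.2329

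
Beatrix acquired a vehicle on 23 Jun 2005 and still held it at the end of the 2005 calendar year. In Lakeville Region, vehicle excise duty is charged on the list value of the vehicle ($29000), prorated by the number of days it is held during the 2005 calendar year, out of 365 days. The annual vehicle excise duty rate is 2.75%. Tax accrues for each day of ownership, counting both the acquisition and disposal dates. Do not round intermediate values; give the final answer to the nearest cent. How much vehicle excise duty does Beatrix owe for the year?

Days held (23 Jun – 31 Dec 2005): 192 out of 365
Tax = $29000 × 2.75% × 192/365 = $419.5068

$419.51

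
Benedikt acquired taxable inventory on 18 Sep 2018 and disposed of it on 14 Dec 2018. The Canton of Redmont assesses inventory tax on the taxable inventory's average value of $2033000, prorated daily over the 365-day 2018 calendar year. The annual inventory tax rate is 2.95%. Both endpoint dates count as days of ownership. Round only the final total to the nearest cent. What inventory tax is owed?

Days held (18 Sep – 14 Dec 2018): 88 out of 365
Tax = $2033000 × 2.95% × 88/365 = $14459.3644

$14459.36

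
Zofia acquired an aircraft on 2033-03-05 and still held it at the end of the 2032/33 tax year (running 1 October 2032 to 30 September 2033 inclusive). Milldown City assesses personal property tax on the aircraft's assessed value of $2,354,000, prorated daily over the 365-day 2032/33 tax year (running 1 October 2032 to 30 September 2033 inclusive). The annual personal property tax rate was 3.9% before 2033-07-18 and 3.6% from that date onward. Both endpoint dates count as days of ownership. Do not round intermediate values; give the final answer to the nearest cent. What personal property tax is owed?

2033-03-05 to 2033-07-17: 135 days at 3.9% → $2,354,000 × 3.9% × 135/365 = $33,955.6438
2033-07-18 to 2033-09-30: 75 days at 3.6% → $2,354,000 × 3.6% × 75/365 = $17,413.1507
Total = $51,368.7945

$51,368.79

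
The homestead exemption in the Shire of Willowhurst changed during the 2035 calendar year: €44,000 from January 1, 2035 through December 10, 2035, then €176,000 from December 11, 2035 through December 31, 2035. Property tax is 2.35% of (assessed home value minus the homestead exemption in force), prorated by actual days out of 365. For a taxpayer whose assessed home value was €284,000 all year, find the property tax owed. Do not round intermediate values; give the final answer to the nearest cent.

January 1 – December 10, 2035: 344 days, exemption €44,000 → (€284,000 − €44,000) × 2.35% × 344/365 = €5,315.5068
December 11 – December 31, 2035: 21 days, exemption €176,000 → (€284,000 − €176,000) × 2.35% × 21/365 = €146.0219
Total = €5,461.5288

€5,461.53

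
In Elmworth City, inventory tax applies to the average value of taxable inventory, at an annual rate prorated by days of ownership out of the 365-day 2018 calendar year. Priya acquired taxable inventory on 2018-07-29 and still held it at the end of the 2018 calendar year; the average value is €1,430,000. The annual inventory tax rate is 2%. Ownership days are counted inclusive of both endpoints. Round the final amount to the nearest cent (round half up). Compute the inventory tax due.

€12,223.56

Days held (2018-07-29 to 2018-12-31): 156 out of 365
Tax = €1,430,000 × 2% × 156/365 = €12,223.5616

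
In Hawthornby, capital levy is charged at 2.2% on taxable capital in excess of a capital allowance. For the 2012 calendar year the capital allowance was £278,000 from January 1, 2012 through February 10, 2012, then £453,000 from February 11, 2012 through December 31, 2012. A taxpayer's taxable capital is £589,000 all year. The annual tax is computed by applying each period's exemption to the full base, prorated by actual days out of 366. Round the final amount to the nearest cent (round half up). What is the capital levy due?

£3,423.28

January 1 – February 10, 2012: 41 days, exemption £278,000 → (£589,000 − £278,000) × 2.2% × 41/366 = £766.4536
February 11 – December 31, 2012: 325 days, exemption £453,000 → (£589,000 − £453,000) × 2.2% × 325/366 = £2,656.8306
Total = £3,423.2842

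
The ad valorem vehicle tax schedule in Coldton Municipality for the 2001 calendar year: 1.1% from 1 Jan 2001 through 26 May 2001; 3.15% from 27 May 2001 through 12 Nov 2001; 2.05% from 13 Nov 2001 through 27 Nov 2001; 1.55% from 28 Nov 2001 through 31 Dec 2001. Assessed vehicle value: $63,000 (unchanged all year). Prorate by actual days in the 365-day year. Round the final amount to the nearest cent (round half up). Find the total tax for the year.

1 Jan – 26 May 2001: 146 days at 1.1% → $63,000 × 1.1% × 146/365 = $277.2000
27 May – 12 Nov 2001: 170 days at 3.15% → $63,000 × 3.15% × 170/365 = $924.2877
13 Nov – 27 Nov 2001: 15 days at 2.05% → $63,000 × 2.05% × 15/365 = $53.0753
28 Nov – 31 Dec 2001: 34 days at 1.55% → $63,000 × 1.55% × 34/365 = $90.9616
Total = $1,345.5247

$1,345.52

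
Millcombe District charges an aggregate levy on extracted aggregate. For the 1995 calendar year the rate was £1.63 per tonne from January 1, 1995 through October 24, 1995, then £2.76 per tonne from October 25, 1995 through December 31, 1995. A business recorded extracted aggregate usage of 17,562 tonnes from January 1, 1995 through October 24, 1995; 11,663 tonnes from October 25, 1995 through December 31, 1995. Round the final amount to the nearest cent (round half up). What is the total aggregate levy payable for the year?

January 1 – October 24, 1995: 17,562 tonnes at £1.63/tonne → £28626.06
October 25 – December 31, 1995: 11,663 tonnes at £2.76/tonne → £32189.88

£60815.94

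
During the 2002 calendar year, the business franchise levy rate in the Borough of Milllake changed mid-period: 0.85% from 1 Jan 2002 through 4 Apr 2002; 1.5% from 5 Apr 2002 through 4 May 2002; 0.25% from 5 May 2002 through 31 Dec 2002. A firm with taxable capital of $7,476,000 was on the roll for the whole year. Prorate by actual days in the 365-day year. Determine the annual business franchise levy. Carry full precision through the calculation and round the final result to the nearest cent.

$37,922.78

1 Jan – 4 Apr 2002: 94 days at 0.85% → $7,476,000 × 0.85% × 94/365 = $16,365.2712
5 Apr – 4 May 2002: 30 days at 1.5% → $7,476,000 × 1.5% × 30/365 = $9,216.9863
5 May – 31 Dec 2002: 241 days at 0.25% → $7,476,000 × 0.25% × 241/365 = $12,340.5205
Total = $37,922.7781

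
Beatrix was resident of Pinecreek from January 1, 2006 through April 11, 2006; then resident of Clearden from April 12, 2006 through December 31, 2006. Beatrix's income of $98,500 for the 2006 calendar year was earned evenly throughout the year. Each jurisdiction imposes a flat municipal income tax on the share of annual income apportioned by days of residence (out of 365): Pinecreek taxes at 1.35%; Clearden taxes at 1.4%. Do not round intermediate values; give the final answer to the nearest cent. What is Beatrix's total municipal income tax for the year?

Pinecreek, January 1 – April 11, 2006: 101 days → $98,500 × 1.35% × 101/365 = $367.9582
Clearden, April 12 – December 31, 2006: 264 days → $98,500 × 1.4% × 264/365 = $997.4137
Total = $1,365.3719

$1,365.37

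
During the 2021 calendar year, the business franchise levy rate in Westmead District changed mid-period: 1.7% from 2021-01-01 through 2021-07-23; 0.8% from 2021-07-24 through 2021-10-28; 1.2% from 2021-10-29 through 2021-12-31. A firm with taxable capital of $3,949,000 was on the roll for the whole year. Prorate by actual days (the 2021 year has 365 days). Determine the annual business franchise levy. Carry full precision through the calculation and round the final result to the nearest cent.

$54,225.72

2021-01-01 to 2021-07-23: 204 days at 1.7% → $3,949,000 × 1.7% × 204/365 = $37,520.9096
2021-07-24 to 2021-10-28: 97 days at 0.8% → $3,949,000 × 0.8% × 97/365 = $8,395.6822
2021-10-29 to 2021-12-31: 64 days at 1.2% → $3,949,000 × 1.2% × 64/365 = $8,309.1288
Total = $54,225.7205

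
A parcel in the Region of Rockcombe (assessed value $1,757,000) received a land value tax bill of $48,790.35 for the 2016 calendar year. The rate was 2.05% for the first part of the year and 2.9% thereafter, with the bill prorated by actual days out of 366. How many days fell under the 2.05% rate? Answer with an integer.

53 days

Let d = days at the first rate; then 366 − d days at the second rate.
$1,757,000 × [2.05%·d + 2.9%·(366−d)] / 366 = $48,790.35
Solving gives d = 53, so the new rate took effect on 23 Feb 2016.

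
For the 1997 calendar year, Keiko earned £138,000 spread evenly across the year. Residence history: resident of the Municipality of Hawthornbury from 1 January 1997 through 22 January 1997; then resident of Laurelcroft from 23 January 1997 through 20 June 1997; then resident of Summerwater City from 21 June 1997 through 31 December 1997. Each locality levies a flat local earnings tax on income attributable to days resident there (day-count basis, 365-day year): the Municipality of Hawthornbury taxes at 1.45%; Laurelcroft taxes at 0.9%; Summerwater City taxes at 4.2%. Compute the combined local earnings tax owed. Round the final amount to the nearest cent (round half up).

£3,708.23

The Municipality of Hawthornbury, 1 January – 22 January 1997: 22 days → £138,000 × 1.45% × 22/365 = £120.6082
Laurelcroft, 23 January – 20 June 1997: 149 days → £138,000 × 0.9% × 149/365 = £507.0082
Summerwater City, 21 June – 31 December 1997: 194 days → £138,000 × 4.2% × 194/365 = £3,080.6137
Total = £3,708.2301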